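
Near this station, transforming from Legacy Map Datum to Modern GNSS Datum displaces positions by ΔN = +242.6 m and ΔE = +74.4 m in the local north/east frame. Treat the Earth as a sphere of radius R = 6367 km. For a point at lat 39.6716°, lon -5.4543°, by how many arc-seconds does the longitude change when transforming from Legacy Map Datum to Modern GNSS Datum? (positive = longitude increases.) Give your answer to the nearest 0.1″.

At latitude 39.6716°, cos φ = 0.769716.
One radian of longitude at latitude φ spans R cos φ, so Δλ = ΔE / (R cos φ) = 74.4 / (6367000 × 0.769716) = 1.5181e-05 rad = 3.131″.

Δλ = 3.1″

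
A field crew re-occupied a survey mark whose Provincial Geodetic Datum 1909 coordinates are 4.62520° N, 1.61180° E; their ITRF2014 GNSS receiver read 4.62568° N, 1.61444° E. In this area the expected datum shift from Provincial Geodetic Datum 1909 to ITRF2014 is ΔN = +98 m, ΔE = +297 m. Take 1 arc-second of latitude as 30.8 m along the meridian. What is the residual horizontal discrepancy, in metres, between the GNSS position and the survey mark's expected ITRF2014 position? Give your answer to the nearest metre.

Observed coordinate differences: Δφ = +0.00048°, Δλ = +0.00264°.
Converting to metres (1° lat = 110880 m, cos φ = 0.996744): observed ΔN = 53.2 m, observed ΔE = 291.8 m.
Subtracting the expected shift leaves a residual of 53.2 − (98) = -44.8 m north and 291.8 − (297) = -5.2 m east.
Residual distance = √((-44.8)² + (-5.2)²) = 45.1 m.

45 m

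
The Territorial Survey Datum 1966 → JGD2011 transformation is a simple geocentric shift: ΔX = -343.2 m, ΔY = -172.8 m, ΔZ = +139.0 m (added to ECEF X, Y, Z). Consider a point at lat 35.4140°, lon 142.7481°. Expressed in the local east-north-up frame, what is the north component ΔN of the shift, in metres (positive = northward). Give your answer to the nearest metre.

ΔN = 16 m

At φ = 35.4140°, λ = 142.7481°: sin φ = 0.579480, cos φ = 0.814986, sin λ = 0.605320, cos λ = -0.795982.
ΔN = −sin φ cos λ·ΔX − sin φ sin λ·ΔY + cos φ·ΔZ = −(0.579480)(-0.795982)(-343.2) − (0.579480)(0.605320)(-172.8) + (0.814986)(139.0) = 15.59 m.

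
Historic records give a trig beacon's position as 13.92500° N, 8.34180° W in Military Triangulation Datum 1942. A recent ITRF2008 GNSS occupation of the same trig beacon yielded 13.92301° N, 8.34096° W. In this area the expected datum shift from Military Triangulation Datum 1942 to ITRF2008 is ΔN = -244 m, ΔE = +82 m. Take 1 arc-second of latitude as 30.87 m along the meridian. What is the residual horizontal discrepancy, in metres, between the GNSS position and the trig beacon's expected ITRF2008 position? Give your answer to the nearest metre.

24 m

Observed coordinate differences: Δφ = -0.00199°, Δλ = +0.00084°.
Converting to metres (1° lat = 111132 m, cos φ = 0.970612): observed ΔN = -221.2 m, observed ΔE = 90.6 m.
Subtracting the expected shift leaves a residual of -221.2 − (-244) = 22.8 m north and 90.6 − (82) = 8.6 m east.
Residual distance = √(22.8² + 8.6²) = 24.4 m.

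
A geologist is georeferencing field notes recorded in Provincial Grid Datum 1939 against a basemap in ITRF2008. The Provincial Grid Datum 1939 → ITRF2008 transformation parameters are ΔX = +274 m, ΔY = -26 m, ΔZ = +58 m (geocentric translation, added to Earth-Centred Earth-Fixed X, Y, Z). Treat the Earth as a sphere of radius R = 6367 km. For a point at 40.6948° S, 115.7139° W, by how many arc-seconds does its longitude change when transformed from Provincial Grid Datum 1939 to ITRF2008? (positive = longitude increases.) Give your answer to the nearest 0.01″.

sin φ = -0.652030, cos φ = 0.758194, sin λ = -0.900972, cos λ = -0.433878.
East component: ΔE = −sin λ·ΔX + cos λ·ΔY = −(-0.900972)(274) + (-0.433878)(-26) = 258.15 m.
1° of latitude spans πR/180 = 111125 m; at latitude φ, 1° of longitude spans that × cos φ = 84254.3 m, so Δλ = 258.15 / 84254.3 × 3600 = 11.030″.

Δλ = 11.03″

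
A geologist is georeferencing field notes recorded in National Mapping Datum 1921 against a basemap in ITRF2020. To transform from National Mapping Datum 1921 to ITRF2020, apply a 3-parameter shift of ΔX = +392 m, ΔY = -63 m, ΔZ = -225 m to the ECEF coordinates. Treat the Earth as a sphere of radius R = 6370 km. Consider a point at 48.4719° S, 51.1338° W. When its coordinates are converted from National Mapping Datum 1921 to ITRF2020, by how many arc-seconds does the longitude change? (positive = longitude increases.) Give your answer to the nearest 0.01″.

sin φ = -0.748631, cos φ = 0.662987, sin λ = -0.778613, cos λ = 0.627504.
East component: ΔE = −sin λ·ΔX + cos λ·ΔY = −(-0.778613)(392) + (0.627504)(-63) = 265.68 m.
1° of latitude spans πR/180 = 111177 m; at latitude φ, 1° of longitude spans that × cos φ = 73709.3 m, so Δλ = 265.68 / 73709.3 × 3600 = 12.976″.

Δλ = 12.98″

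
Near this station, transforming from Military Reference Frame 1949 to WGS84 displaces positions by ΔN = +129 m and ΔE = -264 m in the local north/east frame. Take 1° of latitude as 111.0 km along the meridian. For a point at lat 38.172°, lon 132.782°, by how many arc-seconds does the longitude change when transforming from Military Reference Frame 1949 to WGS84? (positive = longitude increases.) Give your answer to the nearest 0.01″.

At latitude 38.172°, cos φ = 0.786159.
1° of longitude at this latitude = 111.0 × cos φ = 87.26 km, so Δλ = -264.0 / 87263.7 = -0.0030253° = -10.891″.

Δλ = -10.89″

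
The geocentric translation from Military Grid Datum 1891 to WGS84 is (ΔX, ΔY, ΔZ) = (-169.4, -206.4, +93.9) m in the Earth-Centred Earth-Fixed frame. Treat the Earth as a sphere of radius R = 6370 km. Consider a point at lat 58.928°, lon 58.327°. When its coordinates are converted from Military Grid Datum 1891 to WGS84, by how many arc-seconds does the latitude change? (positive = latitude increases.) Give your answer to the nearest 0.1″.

sin φ = 0.856519, cos φ = 0.516115, sin λ = 0.851059, cos λ = 0.525071.
North component: ΔN = −sin φ cos λ·ΔX − sin φ sin λ·ΔY + cos φ·ΔZ = −(0.856519)(0.525071)(-169.4) − (0.856519)(0.851059)(-206.4) + (0.516115)(93.9) = 275.10 m.
1° of latitude spans πR/180 = 111177 m, so Δφ = 275.10 / 111177 × 3600 = 8.908″.

Δφ = 8.9″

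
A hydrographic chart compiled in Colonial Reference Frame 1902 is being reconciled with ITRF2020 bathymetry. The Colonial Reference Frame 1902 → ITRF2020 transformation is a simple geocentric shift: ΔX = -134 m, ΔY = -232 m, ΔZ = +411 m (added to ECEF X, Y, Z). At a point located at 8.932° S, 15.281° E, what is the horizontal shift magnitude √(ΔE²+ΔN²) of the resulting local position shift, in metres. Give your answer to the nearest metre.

421 m

At φ = -8.932°, λ = 15.281°: sin φ = -0.155262, cos φ = 0.987873, sin λ = 0.263553, cos λ = 0.964645.
ΔE = −sin λ·ΔX + cos λ·ΔY = −(0.263553)·(-134) + (0.964645)·(-232) = -188.48 m.
ΔN = −sin φ cos λ·ΔX − sin φ sin λ·ΔY + cos φ·ΔZ = −(-0.155262)(0.964645)(-134) − (-0.155262)(0.263553)(-232) + (0.987873)(411) = 376.45 m.
Horizontal magnitude = √(ΔE² + ΔN²) = √((-188.48)² + 376.45²) = 421.00 m.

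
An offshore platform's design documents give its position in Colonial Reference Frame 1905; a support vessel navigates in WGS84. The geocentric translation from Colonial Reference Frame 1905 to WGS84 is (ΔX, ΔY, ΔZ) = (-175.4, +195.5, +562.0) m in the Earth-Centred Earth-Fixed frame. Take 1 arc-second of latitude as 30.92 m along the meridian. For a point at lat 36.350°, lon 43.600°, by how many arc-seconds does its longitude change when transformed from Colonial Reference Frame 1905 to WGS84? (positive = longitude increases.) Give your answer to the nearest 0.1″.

Δλ = 10.5″

sin φ = 0.592716, cos φ = 0.805411, sin λ = 0.689620, cos λ = 0.724172.
East component: ΔE = −sin λ·ΔX + cos λ·ΔY = −(0.689620)(-175.4) + (0.724172)(195.5) = 262.53 m.
1° of latitude spans 3600 × 30.92 = 111312 m; at latitude φ, 1° of longitude spans that × cos φ = 89651.9 m, so Δλ = 262.53 / 89651.9 × 3600 = 10.542″.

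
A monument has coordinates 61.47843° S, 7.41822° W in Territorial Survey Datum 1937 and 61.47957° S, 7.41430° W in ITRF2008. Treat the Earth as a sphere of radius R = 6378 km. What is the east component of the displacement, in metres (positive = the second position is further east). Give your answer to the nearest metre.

Δφ = -61.47957° − -61.47843° = -0.00114°; Δλ = -7.41430° − -7.41822° = +0.00392°.
1° along a meridian = πR/180 = 111317 m.
ΔN = Δφ × 111317 = -126.9 m; ΔE = Δλ × 111317 × cos(-61.47843°) = +0.00392 × 111317 × 0.477490 = 208.4 m.

ΔE = 208 m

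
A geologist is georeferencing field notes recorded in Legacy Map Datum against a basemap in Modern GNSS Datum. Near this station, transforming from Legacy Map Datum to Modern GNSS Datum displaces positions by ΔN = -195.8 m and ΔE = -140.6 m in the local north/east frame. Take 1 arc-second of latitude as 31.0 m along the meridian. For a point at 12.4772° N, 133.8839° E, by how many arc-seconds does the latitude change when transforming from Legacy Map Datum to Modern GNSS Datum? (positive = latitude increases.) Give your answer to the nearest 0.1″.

1″ of latitude = 31.00 m, so Δφ = -195.8 / 31.00 = -6.316″.

Δφ = -6.3″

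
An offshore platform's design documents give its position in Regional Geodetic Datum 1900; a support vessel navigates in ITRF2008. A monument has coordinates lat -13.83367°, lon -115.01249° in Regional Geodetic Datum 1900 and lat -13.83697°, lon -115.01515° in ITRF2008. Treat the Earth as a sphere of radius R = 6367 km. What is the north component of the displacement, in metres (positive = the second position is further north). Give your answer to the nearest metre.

Δφ = -13.83697° − -13.83367° = -0.00330°; Δλ = -115.01515° − -115.01249° = -0.00266°.
1° along a meridian = πR/180 = 111125 m.
ΔN = Δφ × 111125 = -366.7 m; ΔE = Δλ × 111125 × cos(-13.83367°) = -0.00266 × 111125 × 0.970994 = -287.0 m.

ΔN = -367 m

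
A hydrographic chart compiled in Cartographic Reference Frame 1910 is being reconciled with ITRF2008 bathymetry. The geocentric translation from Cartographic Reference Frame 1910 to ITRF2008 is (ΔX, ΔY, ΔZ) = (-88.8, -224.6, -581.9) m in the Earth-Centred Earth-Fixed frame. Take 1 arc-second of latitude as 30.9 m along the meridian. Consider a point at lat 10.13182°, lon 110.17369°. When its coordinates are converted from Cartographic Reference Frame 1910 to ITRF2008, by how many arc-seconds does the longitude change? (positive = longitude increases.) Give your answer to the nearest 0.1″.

sin φ = 0.175913, cos φ = 0.984406, sin λ = 0.938651, cos λ = -0.344867.
East component: ΔE = −sin λ·ΔX + cos λ·ΔY = −(0.938651)(-88.8) + (-0.344867)(-224.6) = 160.81 m.
1° of latitude spans 3600 × 30.90 = 111240 m; at latitude φ, 1° of longitude spans that × cos φ = 109505.3 m, so Δλ = 160.81 / 109505.3 × 3600 = 5.287″.

Δλ = 5.3″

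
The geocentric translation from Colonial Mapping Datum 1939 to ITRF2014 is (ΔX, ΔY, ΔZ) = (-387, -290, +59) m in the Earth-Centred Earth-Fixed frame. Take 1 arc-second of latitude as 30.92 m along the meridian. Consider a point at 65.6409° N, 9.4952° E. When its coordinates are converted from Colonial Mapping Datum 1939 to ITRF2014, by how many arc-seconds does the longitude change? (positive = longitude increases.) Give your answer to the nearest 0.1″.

Δλ = -17.4″

sin φ = 0.910978, cos φ = 0.412454, sin λ = 0.164965, cos λ = 0.986299.
East component: ΔE = −sin λ·ΔX + cos λ·ΔY = −(0.164965)(-387) + (0.986299)(-290) = -222.19 m.
1° of latitude spans 3600 × 30.92 = 111312 m; at latitude φ, 1° of longitude spans that × cos φ = 45911.1 m, so Δλ = -222.19 / 45911.1 × 3600 = -17.422″.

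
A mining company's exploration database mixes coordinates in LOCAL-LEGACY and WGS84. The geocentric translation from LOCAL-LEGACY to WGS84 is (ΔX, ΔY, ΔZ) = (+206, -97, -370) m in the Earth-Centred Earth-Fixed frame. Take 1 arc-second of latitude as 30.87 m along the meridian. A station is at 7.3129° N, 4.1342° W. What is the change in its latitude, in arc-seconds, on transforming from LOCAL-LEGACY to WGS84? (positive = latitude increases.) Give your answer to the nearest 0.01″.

Δφ = -12.76″

sin φ = 0.127288, cos φ = 0.991866, sin λ = -0.072093, cos λ = 0.997398.
North component: ΔN = −sin φ cos λ·ΔX − sin φ sin λ·ΔY + cos φ·ΔZ = −(0.127288)(0.997398)(206) − (0.127288)(-0.072093)(-97) + (0.991866)(-370) = -394.03 m.
1° of latitude spans 3600 × 30.87 = 111132 m, so Δφ = -394.03 / 111132 × 3600 = -12.764″.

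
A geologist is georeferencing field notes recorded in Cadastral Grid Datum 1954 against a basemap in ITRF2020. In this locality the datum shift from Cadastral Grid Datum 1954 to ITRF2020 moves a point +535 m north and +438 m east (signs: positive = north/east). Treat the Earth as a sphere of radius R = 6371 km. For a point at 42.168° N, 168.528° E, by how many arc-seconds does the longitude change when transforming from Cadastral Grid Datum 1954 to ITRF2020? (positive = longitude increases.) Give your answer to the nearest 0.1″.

Δλ = 19.1″

At latitude 42.168°, cos φ = 0.741180.
One radian of longitude at latitude φ spans R cos φ, so Δλ = ΔE / (R cos φ) = 438.0 / (6371000 × 0.741180) = 9.2756e-05 rad = 19.132″.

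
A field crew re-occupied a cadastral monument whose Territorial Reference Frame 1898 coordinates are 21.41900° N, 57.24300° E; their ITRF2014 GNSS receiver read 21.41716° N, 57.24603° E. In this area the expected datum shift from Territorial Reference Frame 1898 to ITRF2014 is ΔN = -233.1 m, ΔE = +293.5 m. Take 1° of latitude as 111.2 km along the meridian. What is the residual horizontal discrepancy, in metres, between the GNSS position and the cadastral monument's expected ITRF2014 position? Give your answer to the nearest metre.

35 m

Observed coordinate differences: Δφ = -0.00184°, Δλ = +0.00303°.
Converting to metres (1° lat = 111200 m, cos φ = 0.930935): observed ΔN = -204.6 m, observed ΔE = 313.7 m.
Subtracting the expected shift leaves a residual of -204.6 − (-233.1) = 28.5 m north and 313.7 − (293.5) = 20.2 m east.
Residual distance = √(28.5² + 20.2²) = 34.9 m.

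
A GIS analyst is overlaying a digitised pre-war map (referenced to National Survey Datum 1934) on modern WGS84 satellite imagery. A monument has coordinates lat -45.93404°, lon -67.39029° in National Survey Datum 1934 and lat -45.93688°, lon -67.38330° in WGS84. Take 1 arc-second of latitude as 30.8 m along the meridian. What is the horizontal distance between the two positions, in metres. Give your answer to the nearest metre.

624 m

Δφ = -45.93688° − -45.93404° = -0.00284°; Δλ = -67.38330° − -67.39029° = +0.00699°.
1° of latitude = 3600 × 30.80 = 110880 m.
ΔN = Δφ × 110880 = -314.9 m; ΔE = Δλ × 110880 × cos(-45.93404°) = +0.00699 × 110880 × 0.695486 = 539.0 m.
Distance = √(ΔE² + ΔN²) = √(539.0² + (-314.9)²) = 624.3 m.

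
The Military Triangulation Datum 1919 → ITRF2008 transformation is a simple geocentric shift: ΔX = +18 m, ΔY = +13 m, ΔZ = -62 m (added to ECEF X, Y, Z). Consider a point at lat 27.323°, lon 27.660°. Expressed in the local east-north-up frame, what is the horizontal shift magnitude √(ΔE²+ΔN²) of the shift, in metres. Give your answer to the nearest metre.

At φ = 27.323°, λ = 27.660°: sin φ = 0.459006, cos φ = 0.888433, sin λ = 0.464224, cos λ = 0.885718.
ΔE = −sin λ·ΔX + cos λ·ΔY = −(0.464224)·(18) + (0.885718)·(13) = 3.16 m.
ΔN = −sin φ cos λ·ΔX − sin φ sin λ·ΔY + cos φ·ΔZ = −(0.459006)(0.885718)(18) − (0.459006)(0.464224)(13) + (0.888433)(-62) = -65.17 m.
Horizontal magnitude = √(ΔE² + ΔN²) = √(3.16² + (-65.17)²) = 65.25 m.

65 m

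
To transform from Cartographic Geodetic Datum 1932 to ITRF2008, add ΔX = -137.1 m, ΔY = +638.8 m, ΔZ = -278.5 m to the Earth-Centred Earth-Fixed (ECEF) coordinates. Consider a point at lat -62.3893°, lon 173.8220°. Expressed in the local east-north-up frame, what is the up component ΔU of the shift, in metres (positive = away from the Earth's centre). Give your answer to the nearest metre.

At φ = -62.3893°, λ = 173.8220°: sin φ = -0.886117, cos φ = 0.463462, sin λ = 0.107618, cos λ = -0.994192.
ΔU = cos φ cos λ·ΔX + cos φ sin λ·ΔY + sin φ·ΔZ = (0.463462)(-0.994192)(-137.1) + (0.463462)(0.107618)(638.8) + (-0.886117)(-278.5) = 341.82 m.

ΔU = 342 m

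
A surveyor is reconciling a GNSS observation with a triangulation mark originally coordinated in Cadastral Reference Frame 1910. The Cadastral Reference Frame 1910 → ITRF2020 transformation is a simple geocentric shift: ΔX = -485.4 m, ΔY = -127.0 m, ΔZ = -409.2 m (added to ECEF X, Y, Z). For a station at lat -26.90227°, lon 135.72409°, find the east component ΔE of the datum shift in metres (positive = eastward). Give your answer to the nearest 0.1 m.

At φ = -26.90227°, λ = 135.72409°: sin φ = -0.452470, cos φ = 0.891780, sin λ = 0.698114, cos λ = -0.715986.
ΔE = −sin λ·ΔX + cos λ·ΔY = −(0.698114)·(-485.4) + (-0.715986)·(-127.0) = 429.79 m.

ΔE = 429.8 m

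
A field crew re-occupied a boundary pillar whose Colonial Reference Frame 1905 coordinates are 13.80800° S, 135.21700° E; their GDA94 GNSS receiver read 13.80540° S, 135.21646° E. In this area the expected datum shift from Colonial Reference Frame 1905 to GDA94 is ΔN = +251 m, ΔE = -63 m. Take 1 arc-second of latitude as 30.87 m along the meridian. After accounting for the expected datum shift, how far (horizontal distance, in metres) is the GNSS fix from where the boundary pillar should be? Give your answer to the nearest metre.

Observed coordinate differences: Δφ = +0.00260°, Δλ = -0.00054°.
Converting to metres (1° lat = 111132 m, cos φ = 0.971101): observed ΔN = 288.9 m, observed ΔE = -58.3 m.
Subtracting the expected shift leaves a residual of 288.9 − (251) = 37.9 m north and -58.3 − (-63) = 4.7 m east.
Residual distance = √(37.9² + 4.7²) = 38.2 m.

38 m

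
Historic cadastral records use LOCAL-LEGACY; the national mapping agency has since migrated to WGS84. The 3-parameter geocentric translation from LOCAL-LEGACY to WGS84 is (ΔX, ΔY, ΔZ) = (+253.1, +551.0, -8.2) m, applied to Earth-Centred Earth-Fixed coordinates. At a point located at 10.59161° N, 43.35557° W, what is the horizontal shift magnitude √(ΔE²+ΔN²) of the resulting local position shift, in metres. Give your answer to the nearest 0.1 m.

575.1 m

The local east axis at (φ, λ) is (−sin λ, cos λ, 0), so ΔE = −sin(-43.35557°)·253.1 + cos(-43.35557°)·551.0 = 574.40 m.
The local north axis is (−sin φ cos λ, −sin φ sin λ, cos φ), giving ΔN = -33.826 + 69.530 − 8.060 = 27.64 m.
Horizontal magnitude = √(ΔE² + ΔN²) = √(574.40² + 27.64²) = 575.06 m.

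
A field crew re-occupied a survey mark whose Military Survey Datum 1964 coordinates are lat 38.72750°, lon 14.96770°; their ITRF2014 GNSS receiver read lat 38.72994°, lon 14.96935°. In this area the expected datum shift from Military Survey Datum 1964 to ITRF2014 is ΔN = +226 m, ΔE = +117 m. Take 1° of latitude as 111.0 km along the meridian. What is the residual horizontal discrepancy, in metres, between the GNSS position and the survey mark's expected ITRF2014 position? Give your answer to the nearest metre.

52 m

Observed coordinate differences: Δφ = +0.00244°, Δλ = +0.00165°.
Converting to metres (1° lat = 111000 m, cos φ = 0.780130): observed ΔN = 270.8 m, observed ΔE = 142.9 m.
Subtracting the expected shift leaves a residual of 270.8 − (226) = 44.8 m north and 142.9 − (117) = 25.9 m east.
Residual distance = √(44.8² + 25.9²) = 51.8 m.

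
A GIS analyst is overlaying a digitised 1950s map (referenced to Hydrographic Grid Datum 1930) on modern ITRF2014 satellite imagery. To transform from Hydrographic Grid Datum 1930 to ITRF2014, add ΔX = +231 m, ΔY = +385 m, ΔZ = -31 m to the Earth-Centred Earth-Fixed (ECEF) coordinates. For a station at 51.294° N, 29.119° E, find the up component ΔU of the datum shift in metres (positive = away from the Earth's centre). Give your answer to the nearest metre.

At φ = 51.294°, λ = 29.119°: sin φ = 0.780365, cos φ = 0.625324, sin λ = 0.486625, cos λ = 0.873611.
ΔU = cos φ cos λ·ΔX + cos φ sin λ·ΔY + sin φ·ΔZ = (0.625324)(0.873611)(231) + (0.625324)(0.486625)(385) + (0.780365)(-31) = 219.16 m.

ΔU = 219 m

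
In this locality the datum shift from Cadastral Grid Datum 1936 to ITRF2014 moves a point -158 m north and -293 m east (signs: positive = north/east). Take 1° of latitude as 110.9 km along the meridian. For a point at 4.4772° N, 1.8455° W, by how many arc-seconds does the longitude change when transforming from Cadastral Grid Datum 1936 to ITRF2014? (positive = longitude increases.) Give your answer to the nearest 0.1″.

At latitude 4.4772°, cos φ = 0.996948.
1° of longitude at this latitude = 110.9 × cos φ = 110.56 km, so Δλ = -293.0 / 110561.6 = -0.0026501° = -9.540″.

Δλ = -9.5″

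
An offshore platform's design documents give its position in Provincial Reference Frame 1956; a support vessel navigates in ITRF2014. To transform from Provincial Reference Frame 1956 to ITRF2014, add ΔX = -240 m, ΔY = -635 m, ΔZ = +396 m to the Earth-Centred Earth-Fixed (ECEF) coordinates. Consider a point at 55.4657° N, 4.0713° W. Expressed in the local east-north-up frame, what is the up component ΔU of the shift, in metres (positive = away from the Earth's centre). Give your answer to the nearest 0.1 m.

ΔU = 216.1 m

At φ = 55.4657°, λ = -4.0713°: sin φ = 0.823787, cos φ = 0.566899, sin λ = -0.070998, cos λ = 0.997476.
ΔU = cos φ cos λ·ΔX + cos φ sin λ·ΔY + sin φ·ΔZ = (0.566899)(0.997476)(-240) + (0.566899)(-0.070998)(-635) + (0.823787)(396) = 216.06 m.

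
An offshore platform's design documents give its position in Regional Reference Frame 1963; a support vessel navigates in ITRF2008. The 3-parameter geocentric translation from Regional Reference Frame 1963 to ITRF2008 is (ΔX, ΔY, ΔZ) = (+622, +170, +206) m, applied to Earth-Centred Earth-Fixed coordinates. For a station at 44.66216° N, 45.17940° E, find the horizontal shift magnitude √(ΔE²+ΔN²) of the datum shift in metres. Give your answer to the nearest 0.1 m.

The local east axis at (φ, λ) is (−sin λ, cos λ, 0), so ΔE = −sin(45.17940°)·622 + cos(45.17940°)·170 = -321.36 m.
The local north axis is (−sin φ cos λ, −sin φ sin λ, cos φ), giving ΔN = -308.191 − 84.761 + 146.520 = -246.43 m.
Horizontal magnitude = √(ΔE² + ΔN²) = √((-321.36)² + (-246.43)²) = 404.97 m.

405.0 m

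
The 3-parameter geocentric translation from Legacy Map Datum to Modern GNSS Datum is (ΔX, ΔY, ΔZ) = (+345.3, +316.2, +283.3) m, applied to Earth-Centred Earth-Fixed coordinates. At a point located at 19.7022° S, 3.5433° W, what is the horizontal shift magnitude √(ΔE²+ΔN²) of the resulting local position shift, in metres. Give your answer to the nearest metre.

505 m

At φ = -19.7022°, λ = -3.5433°: sin φ = -0.337131, cos φ = 0.941458, sin λ = -0.061803, cos λ = 0.998088.
ΔE = −sin λ·ΔX + cos λ·ΔY = −(-0.061803)·(345.3) + (0.998088)·(316.2) = 336.94 m.
ΔN = −sin φ cos λ·ΔX − sin φ sin λ·ΔY + cos φ·ΔZ = −(-0.337131)(0.998088)(345.3) − (-0.337131)(-0.061803)(316.2) + (0.941458)(283.3) = 376.32 m.
Horizontal magnitude = √(ΔE² + ΔN²) = √(336.94² + 376.32²) = 505.11 m.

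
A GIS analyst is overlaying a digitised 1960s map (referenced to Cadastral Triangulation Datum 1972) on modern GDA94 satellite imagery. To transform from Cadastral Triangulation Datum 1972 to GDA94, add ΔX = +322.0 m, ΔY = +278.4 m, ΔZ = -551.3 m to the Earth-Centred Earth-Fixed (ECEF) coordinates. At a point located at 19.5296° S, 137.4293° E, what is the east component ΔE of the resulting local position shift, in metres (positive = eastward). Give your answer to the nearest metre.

The local east axis at (φ, λ) is (−sin λ, cos λ, 0), so ΔE = −sin(137.4293°)·322.0 + cos(137.4293°)·278.4 = -422.86 m.

ΔE = -423 m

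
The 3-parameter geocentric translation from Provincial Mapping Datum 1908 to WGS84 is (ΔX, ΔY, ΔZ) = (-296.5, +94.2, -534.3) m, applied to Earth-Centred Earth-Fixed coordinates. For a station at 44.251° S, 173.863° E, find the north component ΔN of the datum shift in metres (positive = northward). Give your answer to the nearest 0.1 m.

ΔN = -170.0 m

The local north axis is (−sin φ cos λ, −sin φ sin λ, cos φ), giving ΔN = 205.713 + 7.027 − 382.714 = -169.97 m.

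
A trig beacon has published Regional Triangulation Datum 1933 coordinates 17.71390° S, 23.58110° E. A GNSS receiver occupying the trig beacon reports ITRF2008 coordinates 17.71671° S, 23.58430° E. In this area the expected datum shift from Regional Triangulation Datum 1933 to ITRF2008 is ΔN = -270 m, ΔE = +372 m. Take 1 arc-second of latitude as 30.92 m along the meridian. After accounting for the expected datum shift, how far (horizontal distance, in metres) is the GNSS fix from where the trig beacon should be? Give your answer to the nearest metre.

54 m

Observed coordinate differences: Δφ = -0.00281°, Δλ = +0.00320°.
Converting to metres (1° lat = 111312 m, cos φ = 0.952588): observed ΔN = -312.8 m, observed ΔE = 339.3 m.
Subtracting the expected shift leaves a residual of -312.8 − (-270) = -42.8 m north and 339.3 − (372) = -32.7 m east.
Residual distance = √((-42.8)² + (-32.7)²) = 53.8 m.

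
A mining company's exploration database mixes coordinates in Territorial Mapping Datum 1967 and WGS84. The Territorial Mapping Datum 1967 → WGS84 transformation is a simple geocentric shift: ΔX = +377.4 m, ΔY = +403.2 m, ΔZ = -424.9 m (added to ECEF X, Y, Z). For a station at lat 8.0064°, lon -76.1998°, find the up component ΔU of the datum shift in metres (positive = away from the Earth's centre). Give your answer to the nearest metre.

The local up (radial) axis is (cos φ cos λ, cos φ sin λ, sin φ), giving ΔU = 89.146 − 387.744 − 59.182 = -357.78 m.

ΔU = -358 m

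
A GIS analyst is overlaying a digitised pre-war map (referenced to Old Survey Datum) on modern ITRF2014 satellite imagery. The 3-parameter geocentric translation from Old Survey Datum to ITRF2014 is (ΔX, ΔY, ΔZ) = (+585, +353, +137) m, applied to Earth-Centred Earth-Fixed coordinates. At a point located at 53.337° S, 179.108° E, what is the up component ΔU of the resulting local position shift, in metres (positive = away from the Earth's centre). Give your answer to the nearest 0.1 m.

The local up (radial) axis is (cos φ cos λ, cos φ sin λ, sin φ), giving ΔU = -349.265 + 3.281 − 109.896 = -455.88 m.

ΔU = -455.9 m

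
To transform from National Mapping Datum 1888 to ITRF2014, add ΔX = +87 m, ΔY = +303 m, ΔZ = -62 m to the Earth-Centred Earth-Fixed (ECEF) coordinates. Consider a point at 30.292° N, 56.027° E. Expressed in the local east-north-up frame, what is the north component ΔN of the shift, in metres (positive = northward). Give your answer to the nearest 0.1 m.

ΔN = -204.8 m

At φ = 30.292°, λ = 56.027°: sin φ = 0.504407, cos φ = 0.863466, sin λ = 0.829301, cos λ = 0.558802.
ΔN = −sin φ cos λ·ΔX − sin φ sin λ·ΔY + cos φ·ΔZ = −(0.504407)(0.558802)(87) − (0.504407)(0.829301)(303) + (0.863466)(-62) = -204.80 m.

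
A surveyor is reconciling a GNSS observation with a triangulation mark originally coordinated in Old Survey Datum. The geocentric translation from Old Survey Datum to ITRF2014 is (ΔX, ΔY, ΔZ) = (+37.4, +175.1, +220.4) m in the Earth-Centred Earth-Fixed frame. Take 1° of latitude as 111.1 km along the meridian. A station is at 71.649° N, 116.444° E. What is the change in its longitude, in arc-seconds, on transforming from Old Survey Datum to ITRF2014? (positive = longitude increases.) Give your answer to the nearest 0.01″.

sin φ = 0.949146, cos φ = 0.314837, sin λ = 0.895370, cos λ = -0.445323.
East component: ΔE = −sin λ·ΔX + cos λ·ΔY = −(0.895370)(37.4) + (-0.445323)(175.1) = -111.46 m.
1° of latitude spans 111100 m; at latitude φ, 1° of longitude spans that × cos φ = 34978.4 m, so Δλ = -111.46 / 34978.4 × 3600 = -11.472″.

Δλ = -11.47″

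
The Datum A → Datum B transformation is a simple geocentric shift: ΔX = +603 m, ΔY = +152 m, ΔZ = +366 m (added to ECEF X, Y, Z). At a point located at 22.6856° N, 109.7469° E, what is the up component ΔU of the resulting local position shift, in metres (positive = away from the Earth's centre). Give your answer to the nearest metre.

At φ = 22.6856°, λ = 109.7469°: sin φ = 0.385674, cos φ = 0.922635, sin λ = 0.941194, cos λ = -0.337866.
ΔU = cos φ cos λ·ΔX + cos φ sin λ·ΔY + sin φ·ΔZ = (0.922635)(-0.337866)(603) + (0.922635)(0.941194)(152) + (0.385674)(366) = 85.18 m.

ΔU = 85 m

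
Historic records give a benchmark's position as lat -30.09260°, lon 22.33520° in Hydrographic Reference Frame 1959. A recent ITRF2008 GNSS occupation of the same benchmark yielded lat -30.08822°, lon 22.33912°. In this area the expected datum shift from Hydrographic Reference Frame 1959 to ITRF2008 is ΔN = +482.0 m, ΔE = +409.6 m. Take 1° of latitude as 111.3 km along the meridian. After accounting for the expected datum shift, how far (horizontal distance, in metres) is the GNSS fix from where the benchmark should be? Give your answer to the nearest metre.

33 m

Observed coordinate differences: Δφ = +0.00438°, Δλ = +0.00392°.
Converting to metres (1° lat = 111300 m, cos φ = 0.865216): observed ΔN = 487.5 m, observed ΔE = 377.5 m.
Subtracting the expected shift leaves a residual of 487.5 − (482.0) = 5.5 m north and 377.5 − (409.6) = -32.1 m east.
Residual distance = √(5.5² + (-32.1)²) = 32.6 m.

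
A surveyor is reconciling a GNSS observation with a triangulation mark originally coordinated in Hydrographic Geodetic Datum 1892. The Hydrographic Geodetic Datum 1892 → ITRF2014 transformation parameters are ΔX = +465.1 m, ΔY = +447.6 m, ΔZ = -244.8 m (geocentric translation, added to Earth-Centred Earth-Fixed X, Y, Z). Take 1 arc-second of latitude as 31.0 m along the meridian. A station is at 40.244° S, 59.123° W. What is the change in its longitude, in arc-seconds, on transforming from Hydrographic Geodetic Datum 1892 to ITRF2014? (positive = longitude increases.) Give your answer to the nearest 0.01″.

sin φ = -0.646044, cos φ = 0.763300, sin λ = -0.858271, cos λ = 0.513197.
East component: ΔE = −sin λ·ΔX + cos λ·ΔY = −(-0.858271)(465.1) + (0.513197)(447.6) = 628.89 m.
1° of latitude spans 3600 × 31.00 = 111600 m; at latitude φ, 1° of longitude spans that × cos φ = 85184.3 m, so Δλ = 628.89 / 85184.3 × 3600 = 26.578″.

Δλ = 26.58″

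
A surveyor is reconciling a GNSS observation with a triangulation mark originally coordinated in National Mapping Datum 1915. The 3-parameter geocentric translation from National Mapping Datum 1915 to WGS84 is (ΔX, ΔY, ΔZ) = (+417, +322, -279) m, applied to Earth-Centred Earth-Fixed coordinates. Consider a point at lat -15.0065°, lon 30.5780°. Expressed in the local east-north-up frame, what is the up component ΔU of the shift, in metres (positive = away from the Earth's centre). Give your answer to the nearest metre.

At φ = -15.0065°, λ = 30.5780°: sin φ = -0.258929, cos φ = 0.965896, sin λ = 0.508711, cos λ = 0.860937.
ΔU = cos φ cos λ·ΔX + cos φ sin λ·ΔY + sin φ·ΔZ = (0.965896)(0.860937)(417) + (0.965896)(0.508711)(322) + (-0.258929)(-279) = 577.23 m.

ΔU = 577 m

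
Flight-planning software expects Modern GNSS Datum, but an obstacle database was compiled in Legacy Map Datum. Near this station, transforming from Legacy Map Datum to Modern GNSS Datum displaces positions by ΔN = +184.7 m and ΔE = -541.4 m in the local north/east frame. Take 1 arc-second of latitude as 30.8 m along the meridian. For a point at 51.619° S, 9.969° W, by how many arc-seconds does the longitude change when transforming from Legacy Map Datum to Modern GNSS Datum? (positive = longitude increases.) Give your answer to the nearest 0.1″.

Δλ = -28.3″

At latitude -51.619°, cos φ = 0.620888.
1″ of longitude at this latitude = 30.80 × cos φ = 19.1233 m, so Δλ = -541.4 / 19.1233 = -28.311″.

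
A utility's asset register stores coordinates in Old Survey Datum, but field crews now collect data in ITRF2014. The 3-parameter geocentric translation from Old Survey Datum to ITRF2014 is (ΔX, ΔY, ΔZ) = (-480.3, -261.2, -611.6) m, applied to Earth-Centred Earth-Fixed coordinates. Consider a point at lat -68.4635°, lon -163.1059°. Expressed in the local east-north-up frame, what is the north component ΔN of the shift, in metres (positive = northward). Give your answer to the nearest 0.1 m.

The local north axis is (−sin φ cos λ, −sin φ sin λ, cos φ), giving ΔN = 427.486 + 70.606 − 224.515 = 273.58 m.

ΔN = 273.6 m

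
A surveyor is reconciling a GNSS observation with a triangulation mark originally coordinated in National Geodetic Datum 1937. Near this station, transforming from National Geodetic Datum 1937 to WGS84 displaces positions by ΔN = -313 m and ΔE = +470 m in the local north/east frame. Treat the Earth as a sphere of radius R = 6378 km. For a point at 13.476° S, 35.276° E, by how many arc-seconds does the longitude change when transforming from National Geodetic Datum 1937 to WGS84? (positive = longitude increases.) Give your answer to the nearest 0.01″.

At latitude -13.476°, cos φ = 0.972468.
One radian of longitude at latitude φ spans R cos φ, so Δλ = ΔE / (R cos φ) = 470.0 / (6378000 × 0.972468) = 7.5777e-05 rad = 15.630″.

Δλ = 15.63″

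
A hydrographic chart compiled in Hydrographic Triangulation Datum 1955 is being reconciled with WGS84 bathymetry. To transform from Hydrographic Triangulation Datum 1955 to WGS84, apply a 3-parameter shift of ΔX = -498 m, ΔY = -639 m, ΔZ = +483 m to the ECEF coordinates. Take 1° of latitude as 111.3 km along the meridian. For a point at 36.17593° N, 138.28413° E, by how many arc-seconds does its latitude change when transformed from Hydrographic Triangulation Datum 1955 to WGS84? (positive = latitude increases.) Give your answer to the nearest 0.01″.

Δφ = 13.63″

sin φ = 0.590267, cos φ = 0.807208, sin λ = 0.665437, cos λ = -0.746454.
North component: ΔN = −sin φ cos λ·ΔX − sin φ sin λ·ΔY + cos φ·ΔZ = −(0.590267)(-0.746454)(-498) − (0.590267)(0.665437)(-639) + (0.807208)(483) = 421.45 m.
1° of latitude spans 111300 m, so Δφ = 421.45 / 111300 × 3600 = 13.632″.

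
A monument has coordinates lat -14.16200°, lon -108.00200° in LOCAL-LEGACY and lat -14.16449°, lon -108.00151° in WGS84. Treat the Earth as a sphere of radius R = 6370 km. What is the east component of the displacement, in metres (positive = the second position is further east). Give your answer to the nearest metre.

ΔE = 53 m

Δφ = -14.16449° − -14.16200° = -0.00249°; Δλ = -108.00151° − -108.00200° = +0.00049°.
1° along a meridian = πR/180 = 111177 m.
ΔN = Δφ × 111177 = -276.8 m; ΔE = Δλ × 111177 × cos(-14.16200°) = +0.00049 × 111177 × 0.969608 = 52.8 m.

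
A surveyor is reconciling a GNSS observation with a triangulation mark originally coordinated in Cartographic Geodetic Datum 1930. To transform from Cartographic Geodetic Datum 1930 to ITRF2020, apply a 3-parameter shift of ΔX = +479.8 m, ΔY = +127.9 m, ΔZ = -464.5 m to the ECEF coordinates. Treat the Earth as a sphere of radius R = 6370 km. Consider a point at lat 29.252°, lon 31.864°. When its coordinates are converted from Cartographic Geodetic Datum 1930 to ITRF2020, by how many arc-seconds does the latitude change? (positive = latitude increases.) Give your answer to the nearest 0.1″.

sin φ = 0.488652, cos φ = 0.872479, sin λ = 0.527905, cos λ = 0.849304.
North component: ΔN = −sin φ cos λ·ΔX − sin φ sin λ·ΔY + cos φ·ΔZ = −(0.488652)(0.849304)(479.8) − (0.488652)(0.527905)(127.9) + (0.872479)(-464.5) = -637.38 m.
1° of latitude spans πR/180 = 111177 m, so Δφ = -637.38 / 111177 × 3600 = -20.639″.

Δφ = -20.6″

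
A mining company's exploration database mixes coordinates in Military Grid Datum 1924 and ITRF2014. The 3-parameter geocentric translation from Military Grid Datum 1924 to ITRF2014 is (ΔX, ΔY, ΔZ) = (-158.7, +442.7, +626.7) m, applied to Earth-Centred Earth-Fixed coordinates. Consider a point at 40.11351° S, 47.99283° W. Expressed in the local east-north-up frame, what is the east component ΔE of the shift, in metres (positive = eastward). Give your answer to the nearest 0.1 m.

The local east axis at (φ, λ) is (−sin λ, cos λ, 0), so ΔE = −sin(-47.99283°)·(-158.7) + cos(-47.99283°)·442.7 = 178.34 m.

ΔE = 178.3 m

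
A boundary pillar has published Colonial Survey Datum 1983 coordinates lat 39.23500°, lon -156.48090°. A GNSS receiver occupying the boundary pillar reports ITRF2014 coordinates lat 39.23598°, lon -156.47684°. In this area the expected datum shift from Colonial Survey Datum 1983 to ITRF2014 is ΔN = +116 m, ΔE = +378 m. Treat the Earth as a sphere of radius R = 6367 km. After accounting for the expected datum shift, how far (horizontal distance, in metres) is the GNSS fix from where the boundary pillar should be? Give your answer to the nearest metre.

Observed coordinate differences: Δφ = +0.00098°, Δλ = +0.00406°.
Converting to metres (1° lat = 111125 m, cos φ = 0.774558): observed ΔN = 108.9 m, observed ΔE = 349.5 m.
Subtracting the expected shift leaves a residual of 108.9 − (116) = -7.1 m north and 349.5 − (378) = -28.5 m east.
Residual distance = √((-7.1)² + (-28.5)²) = 29.4 m.

29 m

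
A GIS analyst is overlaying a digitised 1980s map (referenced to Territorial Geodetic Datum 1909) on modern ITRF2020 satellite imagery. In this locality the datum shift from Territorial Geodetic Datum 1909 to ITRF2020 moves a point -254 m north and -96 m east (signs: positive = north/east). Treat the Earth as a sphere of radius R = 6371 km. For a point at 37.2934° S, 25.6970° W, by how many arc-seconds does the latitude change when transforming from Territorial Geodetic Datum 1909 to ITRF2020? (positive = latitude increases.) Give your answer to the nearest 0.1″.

On a sphere of radius R, 1 rad of latitude = R, so Δφ = ΔN / R = -254.0 / 6371000 = -3.9868e-05 rad = -8.223″.

Δφ = -8.2″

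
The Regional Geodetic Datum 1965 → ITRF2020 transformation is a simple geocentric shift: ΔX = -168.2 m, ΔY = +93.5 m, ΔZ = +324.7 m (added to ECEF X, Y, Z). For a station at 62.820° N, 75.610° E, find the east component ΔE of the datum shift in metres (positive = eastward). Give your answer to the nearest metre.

ΔE = 186 m

At φ = 62.820°, λ = 75.610°: sin φ = 0.889576, cos φ = 0.456787, sin λ = 0.968627, cos λ = 0.248521.
ΔE = −sin λ·ΔX + cos λ·ΔY = −(0.968627)·(-168.2) + (0.248521)·(93.5) = 186.16 m.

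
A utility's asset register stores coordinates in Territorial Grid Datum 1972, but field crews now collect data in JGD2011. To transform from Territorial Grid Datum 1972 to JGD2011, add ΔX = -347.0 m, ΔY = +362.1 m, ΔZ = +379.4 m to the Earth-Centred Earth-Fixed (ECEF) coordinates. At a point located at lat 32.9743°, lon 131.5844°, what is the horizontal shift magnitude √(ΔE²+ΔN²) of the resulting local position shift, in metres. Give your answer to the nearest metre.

The local east axis at (φ, λ) is (−sin λ, cos λ, 0), so ΔE = −sin(131.5844°)·(-347.0) + cos(131.5844°)·362.1 = 19.21 m.
The local north axis is (−sin φ cos λ, −sin φ sin λ, cos φ), giving ΔN = -125.350 − 147.410 + 318.284 = 45.52 m.
Horizontal magnitude = √(ΔE² + ΔN²) = √(19.21² + 45.52²) = 49.41 m.

49 m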